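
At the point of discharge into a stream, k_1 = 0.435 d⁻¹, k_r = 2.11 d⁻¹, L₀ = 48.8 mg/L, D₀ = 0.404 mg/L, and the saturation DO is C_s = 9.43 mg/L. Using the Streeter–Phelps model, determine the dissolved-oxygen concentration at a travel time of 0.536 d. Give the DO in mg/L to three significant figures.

DO ≈ 3.35 mg/L

k_1 L₀/(k_r−k_1) = 0.435×48.8/(2.11−0.435) = 21.23/1.675 = 12.67 mg/L.
e^(−k_1 t) = e^(−0.435×0.5360) = 0.7920; e^(−k_r t) = e^(−2.11×0.5360) = 0.3227.
D = 12.67 × (0.7920 − 0.3227) + 0.404 × 0.3227 = 5.948 + 0.1304 = 6.078 mg/L.
DO = C_s − D = 9.43 − 6.078 = 3.352 mg/L.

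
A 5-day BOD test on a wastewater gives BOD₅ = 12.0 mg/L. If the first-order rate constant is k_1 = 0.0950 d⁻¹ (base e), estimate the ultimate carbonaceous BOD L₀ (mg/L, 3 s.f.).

BOD₅ = L₀(1 − e^(−5k_1)) ⇒ L₀ = BOD₅ / (1 − e^(−5×0.0950))
= 12.0 / (1 − 0.6219) = 12.0 / 0.3781 = 31.74 mg/L.

L₀ ≈ 31.7 mg/L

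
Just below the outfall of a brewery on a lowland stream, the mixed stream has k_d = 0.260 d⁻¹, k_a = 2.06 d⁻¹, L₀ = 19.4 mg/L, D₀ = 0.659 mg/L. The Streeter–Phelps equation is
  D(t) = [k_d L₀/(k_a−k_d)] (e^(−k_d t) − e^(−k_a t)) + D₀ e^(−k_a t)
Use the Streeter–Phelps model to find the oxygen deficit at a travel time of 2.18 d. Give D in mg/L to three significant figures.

D ≈ 1.57 mg/L

k_d L₀/(k_a−k_d) = 0.260×19.4/(2.06−0.260) = 5.044/1.800 = 2.802 mg/L.
e^(−k_d t) = e^(−0.260×2.180) = 0.5673; e^(−k_a t) = e^(−2.06×2.180) = 0.01121.
D = 2.802 × (0.5673 − 0.01121) + 0.659 × 0.01121 = 1.558 + 0.007388 = 1.566 mg/L.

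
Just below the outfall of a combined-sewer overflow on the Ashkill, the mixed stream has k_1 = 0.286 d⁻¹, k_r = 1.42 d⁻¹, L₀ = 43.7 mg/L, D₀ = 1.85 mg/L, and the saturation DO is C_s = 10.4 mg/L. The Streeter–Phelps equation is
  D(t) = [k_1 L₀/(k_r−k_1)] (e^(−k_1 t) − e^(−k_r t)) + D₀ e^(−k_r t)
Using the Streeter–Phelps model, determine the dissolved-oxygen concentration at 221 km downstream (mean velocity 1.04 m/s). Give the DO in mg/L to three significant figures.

DO ≈ 5.22 mg/L

Travel time t = x/v = 221 km / (1.04 m/s) = 221000 m / 1.04 m/s = 212500 s = 2.459 d.
k_1 L₀/(k_r−k_1) = 0.286×43.7/(1.42−0.286) = 12.50/1.134 = 11.02 mg/L.
e^(−k_1 t) = e^(−0.286×2.459) = 0.4949; e^(−k_r t) = e^(−1.42×2.459) = 0.03043.
D = 11.02 × (0.4949 − 0.03043) + 1.85 × 0.03043 = 5.119 + 0.05629 = 5.175 mg/L.
DO = C_s − D = 10.4 − 5.175 = 5.225 mg/L.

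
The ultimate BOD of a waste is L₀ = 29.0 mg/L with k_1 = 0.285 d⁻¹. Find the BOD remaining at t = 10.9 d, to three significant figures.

L ≈ 1.30 mg/L

L_t = L₀ e^(−k_1 t) = 29.0 × e^(−0.285×10.9) = 29.0 × 0.04476 = 1.298 mg/L.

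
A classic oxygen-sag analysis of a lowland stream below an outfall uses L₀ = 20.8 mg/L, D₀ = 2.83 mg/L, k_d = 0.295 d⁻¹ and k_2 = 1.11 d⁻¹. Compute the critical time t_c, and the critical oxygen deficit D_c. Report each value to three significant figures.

t_c ≈ 1.05 d; D_c ≈ 4.06 mg/L

t_c = [1/(k_2−k_d)] ln[(k_2/k_d)(1 − D₀(k_2−k_d)/(k_d L₀))]
= [1/(1.11−0.295)] ln[(1.11/0.295)(1 − 2.83×0.8150/(0.295×20.8))]
= (1/0.8150) ln[3.763 × 0.6241] = 1.227 × ln(2.348) = 1.227 × 0.8537 = 1.048 d.
L(t_c) = L₀ e^(−k_d t_c) = 20.8 × 0.7342 = 15.27 mg/L, and at the critical point k_2 D_c = k_d L, so D_c = (0.295/1.11) × 15.27 = 4.058 mg/L.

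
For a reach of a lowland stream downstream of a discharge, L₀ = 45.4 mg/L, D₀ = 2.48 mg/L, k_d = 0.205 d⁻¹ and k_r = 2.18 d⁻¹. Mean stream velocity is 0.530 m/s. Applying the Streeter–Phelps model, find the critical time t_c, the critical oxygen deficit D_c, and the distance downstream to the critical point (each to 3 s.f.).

t_c ≈ 0.819 d; D_c ≈ 3.61 mg/L; x_c ≈ 37.5 km

At the critical point dD/dt = 0, so k_d L₀ e^(−k_d t) = k_r D. Substituting D(t) from the Streeter–Phelps equation and solving for t gives
t_c = ln[(k_r/k_d)(1 − D₀(k_r−k_d)/(k_d L₀))] / (k_r−k_d).
Here k_r−k_d = 1.975 d⁻¹ and 1 − D₀(k_r−k_d)/(k_d L₀) = 1 − 2.48×1.975/(0.205×45.4) = 0.4737, so
t_c = ln(10.63 × 0.4737) / 1.975 = 1.617 / 1.975 = 0.8187 d.
L(t_c) = L₀ e^(−k_d t_c) = 45.4 × 0.8455 = 38.39 mg/L, and at the critical point k_r D_c = k_d L, so D_c = (0.205/2.18) × 38.39 = 3.610 mg/L.
x_c = v t_c = 0.530 m/s × 0.8187 d × 86400 s/d = 37490 m ≈ 37.5 km.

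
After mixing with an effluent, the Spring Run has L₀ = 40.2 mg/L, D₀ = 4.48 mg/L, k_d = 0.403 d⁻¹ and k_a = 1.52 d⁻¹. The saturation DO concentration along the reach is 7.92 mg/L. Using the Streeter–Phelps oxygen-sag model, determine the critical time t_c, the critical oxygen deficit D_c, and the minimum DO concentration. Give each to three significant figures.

t_c ≈ 0.858 d; D_c ≈ 7.54 mg/L; min DO ≈ 0.377 mg/L

With k_a/k_d = 3.772 and 1 − D₀(k_a−k_d)/(k_d L₀) = 0.6911,
t_c = ln(3.772 × 0.6911) / (1.52 − 0.403) = ln(2.607) / 1.117 = 0.9581/1.117 = 0.8577 d.
D_c = (k_d/k_a) L₀ e^(−k_d t_c) = (0.403/1.52) × 40.2 × e^(−0.403×0.8577) = 0.2651 × 40.2 × 0.7078 = 7.543 mg/L.
Minimum DO = C_s − D_c = 7.92 − 7.543 = 0.3766 mg/L.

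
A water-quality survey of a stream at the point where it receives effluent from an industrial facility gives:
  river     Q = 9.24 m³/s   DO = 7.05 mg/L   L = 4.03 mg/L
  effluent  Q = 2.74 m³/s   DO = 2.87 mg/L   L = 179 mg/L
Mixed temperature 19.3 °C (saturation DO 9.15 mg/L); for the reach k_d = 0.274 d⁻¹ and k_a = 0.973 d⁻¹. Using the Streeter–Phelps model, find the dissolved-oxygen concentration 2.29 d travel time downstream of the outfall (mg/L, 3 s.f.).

DO ≈ 1.46 mg/L

Mixed DO = (9.24×7.05 + 2.74×2.87)/(9.24+2.74) = 73.01/11.98 = 6.094 mg/L.
Mixed L₀ = (9.24×4.03 + 2.74×179)/(11.98) = 527.7/11.98 = 44.05 mg/L.
Initial deficit D₀ = C_s − DO₀ = 9.15 − 6.094 = 3.056 mg/L.
D(2.29) = [0.274×44.05/(0.973−0.274)](e^(−0.274×2.29) − e^(−0.973×2.29)) + 3.056 e^(−0.973×2.29)
= 17.27 × (0.5339 − 0.1077) + 3.056 × 0.1077 = 7.689 mg/L.
DO = 9.15 − 7.689 = 1.461 mg/L.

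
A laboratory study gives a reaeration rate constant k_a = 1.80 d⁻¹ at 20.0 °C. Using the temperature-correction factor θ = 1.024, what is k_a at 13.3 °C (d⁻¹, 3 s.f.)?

k_a(T₂) = k_a(T₁) · θ^(T₂−T₁) = 1.80 × 1.024^(13.3−20.0)
= 1.80 × 1.024^-6.70 = 1.80 × 0.8531 = 1.536 d⁻¹.

k_a ≈ 1.54 d⁻¹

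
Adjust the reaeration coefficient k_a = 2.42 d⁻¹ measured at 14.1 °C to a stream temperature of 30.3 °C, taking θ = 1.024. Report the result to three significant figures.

k_a ≈ 3.55 d⁻¹

k_a(T₂) = k_a(T₁) · θ^(T₂−T₁) = 2.42 × 1.024^(30.3−14.1)
= 2.42 × 1.024^16.2 = 2.42 × 1.468 = 3.554 d⁻¹.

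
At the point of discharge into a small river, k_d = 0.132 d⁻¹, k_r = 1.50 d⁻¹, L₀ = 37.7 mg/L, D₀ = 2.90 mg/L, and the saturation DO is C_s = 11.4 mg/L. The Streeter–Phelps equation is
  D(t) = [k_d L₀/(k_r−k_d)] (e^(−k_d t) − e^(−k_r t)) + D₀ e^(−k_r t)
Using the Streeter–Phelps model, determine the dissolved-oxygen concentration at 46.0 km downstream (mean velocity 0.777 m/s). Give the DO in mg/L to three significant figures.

Travel time t = x/v = 46.0 km / (0.777 m/s) = 46000 m / 0.777 m/s = 59200 s = 0.6852 d.
k_d L₀/(k_r−k_d) = 0.132×37.7/(1.50−0.132) = 4.976/1.368 = 3.638 mg/L.
e^(−k_d t) = e^(−0.132×0.6852) = 0.9135; e^(−k_r t) = e^(−1.50×0.6852) = 0.3578.
D = 3.638 × (0.9135 − 0.3578) + 2.90 × 0.3578 = 2.022 + 1.038 = 3.059 mg/L.
DO = C_s − D = 11.4 − 3.059 = 8.341 mg/L.

DO ≈ 8.34 mg/L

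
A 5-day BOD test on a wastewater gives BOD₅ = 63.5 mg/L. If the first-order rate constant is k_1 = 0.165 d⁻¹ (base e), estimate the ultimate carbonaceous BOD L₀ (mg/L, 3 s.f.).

BOD₅ = L₀(1 − e^(−5k_1)) ⇒ L₀ = BOD₅ / (1 − e^(−5×0.165))
= 63.5 / (1 − 0.4382) = 63.5 / 0.5618 = 113.0 mg/L.

L₀ ≈ 113 mg/L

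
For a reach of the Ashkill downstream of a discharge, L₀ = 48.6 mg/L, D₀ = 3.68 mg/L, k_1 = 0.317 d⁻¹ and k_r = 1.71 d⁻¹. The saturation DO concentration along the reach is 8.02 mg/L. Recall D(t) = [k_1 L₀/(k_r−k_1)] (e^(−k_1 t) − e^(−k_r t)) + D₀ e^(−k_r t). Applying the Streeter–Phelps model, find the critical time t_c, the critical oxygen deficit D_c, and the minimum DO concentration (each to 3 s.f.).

t_c ≈ 0.919 d; D_c ≈ 6.73 mg/L; min DO ≈ 1.29 mg/L

With k_r/k_1 = 5.394 and 1 − D₀(k_r−k_1)/(k_1 L₀) = 0.6673,
t_c = ln(5.394 × 0.6673) / (1.71 − 0.317) = ln(3.599) / 1.393 = 1.281/1.393 = 0.9194 d.
L(t_c) = L₀ e^(−k_1 t_c) = 48.6 × 0.7472 = 36.31 mg/L, and at the critical point k_r D_c = k_1 L, so D_c = (0.317/1.71) × 36.31 = 6.732 mg/L.
Minimum DO = C_s − D_c = 8.02 − 6.732 = 1.288 mg/L.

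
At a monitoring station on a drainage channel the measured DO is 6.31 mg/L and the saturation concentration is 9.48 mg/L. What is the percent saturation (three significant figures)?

% saturation = C/C_s × 100 = 6.31/9.48 × 100 = 66.6 %.

66.6 % saturation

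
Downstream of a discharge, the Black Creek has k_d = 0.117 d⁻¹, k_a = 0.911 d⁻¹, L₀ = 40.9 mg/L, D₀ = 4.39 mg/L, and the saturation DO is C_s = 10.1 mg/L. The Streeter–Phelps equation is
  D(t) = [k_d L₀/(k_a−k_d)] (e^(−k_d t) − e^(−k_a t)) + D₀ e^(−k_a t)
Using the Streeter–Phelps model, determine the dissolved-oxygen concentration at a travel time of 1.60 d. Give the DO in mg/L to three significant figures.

DO ≈ 5.48 mg/L

k_d L₀/(k_a−k_d) = 0.117×40.9/(0.911−0.117) = 4.785/0.7940 = 6.027 mg/L.
e^(−k_d t) = e^(−0.117×1.600) = 0.8293; e^(−k_a t) = e^(−0.911×1.600) = 0.2328.
D = 6.027 × (0.8293 − 0.2328) + 4.39 × 0.2328 = 3.595 + 1.022 = 4.617 mg/L.
DO = C_s − D = 10.1 − 4.617 = 5.483 mg/L.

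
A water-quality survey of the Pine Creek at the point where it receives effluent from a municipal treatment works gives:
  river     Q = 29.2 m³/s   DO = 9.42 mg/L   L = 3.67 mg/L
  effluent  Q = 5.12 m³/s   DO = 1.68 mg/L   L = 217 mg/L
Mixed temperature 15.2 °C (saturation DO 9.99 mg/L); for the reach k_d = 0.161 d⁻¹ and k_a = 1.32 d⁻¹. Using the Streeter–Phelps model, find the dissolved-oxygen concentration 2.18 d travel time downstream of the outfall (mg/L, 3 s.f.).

Mixed DO = (29.2×9.42 + 5.12×1.68)/(29.2+5.12) = 283.7/34.32 = 8.265 mg/L.
Mixed L₀ = (29.2×3.67 + 5.12×217)/(34.32) = 1218/34.32 = 35.50 mg/L.
Initial deficit D₀ = C_s − DO₀ = 9.99 − 8.265 = 1.725 mg/L.
D(2.18) = [0.161×35.50/(1.32−0.161)](e^(−0.161×2.18) − e^(−1.32×2.18)) + 1.725 e^(−1.32×2.18)
= 4.931 × (0.7040 − 0.05627) + 1.725 × 0.05627 = 3.291 mg/L.
DO = 9.99 − 3.291 = 6.699 mg/L.

DO ≈ 6.70 mg/L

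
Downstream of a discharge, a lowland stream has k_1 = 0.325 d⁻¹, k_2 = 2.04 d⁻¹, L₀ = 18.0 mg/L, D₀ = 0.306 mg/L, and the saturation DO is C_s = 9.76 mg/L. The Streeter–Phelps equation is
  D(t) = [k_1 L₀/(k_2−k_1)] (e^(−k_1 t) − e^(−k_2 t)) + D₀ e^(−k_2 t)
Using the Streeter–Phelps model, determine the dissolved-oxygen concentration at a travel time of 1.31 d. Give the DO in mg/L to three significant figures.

k_1 L₀/(k_2−k_1) = 0.325×18.0/(2.04−0.325) = 5.850/1.715 = 3.411 mg/L.
e^(−k_1 t) = e^(−0.325×1.310) = 0.6533; e^(−k_2 t) = e^(−2.04×1.310) = 0.06909.
D = 3.411 × (0.6533 − 0.06909) + 0.306 × 0.06909 = 1.993 + 0.02114 = 2.014 mg/L.
DO = C_s − D = 9.76 − 2.014 = 7.746 mg/L.

DO ≈ 7.75 mg/L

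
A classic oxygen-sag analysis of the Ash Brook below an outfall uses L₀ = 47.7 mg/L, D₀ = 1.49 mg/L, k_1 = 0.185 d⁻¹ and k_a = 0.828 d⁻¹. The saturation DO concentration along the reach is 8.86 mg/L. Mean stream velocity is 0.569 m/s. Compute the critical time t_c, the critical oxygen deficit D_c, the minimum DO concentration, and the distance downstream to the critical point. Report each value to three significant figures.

t_c = [1/(k_a−k_1)] ln[(k_a/k_1)(1 − D₀(k_a−k_1)/(k_1 L₀))]
= [1/(0.828−0.185)] ln[(0.828/0.185)(1 − 1.49×0.6430/(0.185×47.7))]
= (1/0.6430) ln[4.476 × 0.8914] = 1.555 × ln(3.990) = 1.555 × 1.384 = 2.152 d.
D_c = (k_1/k_a) L₀ e^(−k_1 t_c) = (0.185/0.828) × 47.7 × e^(−0.185×2.152) = 0.2234 × 47.7 × 0.6716 = 7.157 mg/L.
Minimum DO = C_s − D_c = 8.86 − 7.157 = 1.703 mg/L.
x_c = v t_c = 0.569 m/s × 2.152 d × 86400 s/d = 105800 m ≈ 106 km.

t_c ≈ 2.15 d; D_c ≈ 7.16 mg/L; min DO ≈ 1.70 mg/L; x_c ≈ 106 km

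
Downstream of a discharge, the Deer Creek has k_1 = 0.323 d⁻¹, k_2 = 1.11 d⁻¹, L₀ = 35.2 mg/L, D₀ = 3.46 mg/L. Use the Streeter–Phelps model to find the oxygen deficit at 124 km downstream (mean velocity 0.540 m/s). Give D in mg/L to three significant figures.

D ≈ 5.55 mg/L

Travel time t = x/v = 124 km / (0.540 m/s) = 124000 m / 0.540 m/s = 229600 s = 2.658 d.
k_1 L₀/(k_2−k_1) = 0.323×35.2/(1.11−0.323) = 11.37/0.7870 = 14.45 mg/L.
e^(−k_1 t) = e^(−0.323×2.658) = 0.4238; e^(−k_2 t) = e^(−1.11×2.658) = 0.05233.
D = 14.45 × (0.4238 − 0.05233) + 3.46 × 0.05233 = 5.367 + 0.1811 = 5.548 mg/L.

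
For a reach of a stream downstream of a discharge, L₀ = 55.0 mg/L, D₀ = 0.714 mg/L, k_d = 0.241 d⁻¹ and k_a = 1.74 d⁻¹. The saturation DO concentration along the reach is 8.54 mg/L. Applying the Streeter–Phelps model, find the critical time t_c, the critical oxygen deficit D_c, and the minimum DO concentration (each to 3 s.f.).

t_c ≈ 1.26 d; D_c ≈ 5.62 mg/L; min DO ≈ 2.92 mg/L

At the critical point dD/dt = 0, so k_d L₀ e^(−k_d t) = k_a D. Substituting D(t) from the Streeter–Phelps equation and solving for t gives
t_c = ln[(k_a/k_d)(1 − D₀(k_a−k_d)/(k_d L₀))] / (k_a−k_d).
Here k_a−k_d = 1.499 d⁻¹ and 1 − D₀(k_a−k_d)/(k_d L₀) = 1 − 0.714×1.499/(0.241×55.0) = 0.9193, so
t_c = ln(7.220 × 0.9193) / 1.499 = 1.893 / 1.499 = 1.263 d.
L(t_c) = L₀ e^(−k_d t_c) = 55.0 × 0.7376 = 40.57 mg/L, and at the critical point k_a D_c = k_d L, so D_c = (0.241/1.74) × 40.57 = 5.619 mg/L.
Minimum DO = C_s − D_c = 8.54 − 5.619 = 2.921 mg/L.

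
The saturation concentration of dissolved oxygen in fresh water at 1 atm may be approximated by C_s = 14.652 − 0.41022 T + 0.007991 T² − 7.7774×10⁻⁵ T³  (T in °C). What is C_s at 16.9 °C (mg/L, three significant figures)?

C_s ≈ 9.63 mg/L

C_s = 14.652 − 0.41022×16.9 + 0.007991×16.9² − 7.7774×10⁻⁵×16.9³ = 9.626 mg/L.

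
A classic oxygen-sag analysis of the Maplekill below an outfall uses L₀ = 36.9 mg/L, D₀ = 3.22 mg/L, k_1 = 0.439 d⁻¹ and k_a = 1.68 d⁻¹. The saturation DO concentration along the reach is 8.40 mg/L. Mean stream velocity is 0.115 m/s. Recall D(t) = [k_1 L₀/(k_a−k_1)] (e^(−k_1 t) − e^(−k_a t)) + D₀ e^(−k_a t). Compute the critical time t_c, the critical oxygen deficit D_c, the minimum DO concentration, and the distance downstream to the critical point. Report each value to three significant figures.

t_c ≈ 0.853 d; D_c ≈ 6.63 mg/L; min DO ≈ 1.77 mg/L; x_c ≈ 8.48 km

With k_a/k_1 = 3.827 and 1 − D₀(k_a−k_1)/(k_1 L₀) = 0.7533,
t_c = ln(3.827 × 0.7533) / (1.68 − 0.439) = ln(2.883) / 1.241 = 1.059/1.241 = 0.8532 d.
D_c = (k_1/k_a) L₀ e^(−k_1 t_c) = (0.439/1.68) × 36.9 × e^(−0.439×0.8532) = 0.2613 × 36.9 × 0.6876 = 6.630 mg/L.
Minimum DO = C_s − D_c = 8.40 − 6.630 = 1.770 mg/L.
x_c = v t_c = 0.115 m/s × 0.8532 d × 86400 s/d = 8477 m ≈ 8.48 km.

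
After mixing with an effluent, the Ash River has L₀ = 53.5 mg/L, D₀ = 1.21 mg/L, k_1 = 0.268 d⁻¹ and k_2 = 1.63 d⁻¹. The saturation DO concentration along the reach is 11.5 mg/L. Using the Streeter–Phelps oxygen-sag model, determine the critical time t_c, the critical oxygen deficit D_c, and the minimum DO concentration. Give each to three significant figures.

t_c ≈ 1.24 d; D_c ≈ 6.32 mg/L; min DO ≈ 5.18 mg/L

t_c = [1/(k_2−k_1)] ln[(k_2/k_1)(1 − D₀(k_2−k_1)/(k_1 L₀))]
= [1/(1.63−0.268)] ln[(1.63/0.268)(1 − 1.21×1.362/(0.268×53.5))]
= (1/1.362) ln[6.082 × 0.8851] = 0.7342 × ln(5.383) = 0.7342 × 1.683 = 1.236 d.
D_c = (k_1/k_2) L₀ e^(−k_1 t_c) = (0.268/1.63) × 53.5 × e^(−0.268×1.236) = 0.1644 × 53.5 × 0.7181 = 6.316 mg/L.
Minimum DO = C_s − D_c = 11.5 − 6.316 = 5.184 mg/L.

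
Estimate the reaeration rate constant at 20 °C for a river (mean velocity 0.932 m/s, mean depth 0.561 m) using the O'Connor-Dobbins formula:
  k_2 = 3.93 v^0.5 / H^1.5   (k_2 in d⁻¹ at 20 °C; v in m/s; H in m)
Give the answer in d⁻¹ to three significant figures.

k_2 ≈ 9.03 d⁻¹

k_2 = 3.93 × 0.932^0.5 / 0.561^1.5 = 3.93 × 0.9654 / 0.4202 = 9.029 d⁻¹.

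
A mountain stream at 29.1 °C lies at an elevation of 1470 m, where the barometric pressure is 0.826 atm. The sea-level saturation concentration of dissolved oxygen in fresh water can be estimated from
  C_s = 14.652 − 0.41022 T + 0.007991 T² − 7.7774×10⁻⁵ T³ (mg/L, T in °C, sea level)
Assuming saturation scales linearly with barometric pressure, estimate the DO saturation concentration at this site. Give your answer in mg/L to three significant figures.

At sea level: C_s = 14.652 − 0.41022×29.1 + 0.007991×29.1² − 7.7774×10⁻⁵×29.1³ = 7.565 mg/L.
Pressure correction: C_s' = 7.565 × 0.826 = 6.249 mg/L.

C_s ≈ 6.25 mg/L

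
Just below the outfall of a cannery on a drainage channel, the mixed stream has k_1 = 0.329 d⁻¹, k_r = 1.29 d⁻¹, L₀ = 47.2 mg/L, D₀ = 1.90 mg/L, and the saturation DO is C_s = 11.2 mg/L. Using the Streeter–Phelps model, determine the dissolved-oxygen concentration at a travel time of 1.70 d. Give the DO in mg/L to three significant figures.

k_1 L₀/(k_r−k_1) = 0.329×47.2/(1.29−0.329) = 15.53/0.9610 = 16.16 mg/L.
e^(−k_1 t) = e^(−0.329×1.700) = 0.5716; e^(−k_r t) = e^(−1.29×1.700) = 0.1116.
D = 16.16 × (0.5716 − 0.1116) + 1.90 × 0.1116 = 7.434 + 0.2120 = 7.646 mg/L.
DO = C_s − D = 11.2 − 7.646 = 3.554 mg/L.

DO ≈ 3.55 mg/L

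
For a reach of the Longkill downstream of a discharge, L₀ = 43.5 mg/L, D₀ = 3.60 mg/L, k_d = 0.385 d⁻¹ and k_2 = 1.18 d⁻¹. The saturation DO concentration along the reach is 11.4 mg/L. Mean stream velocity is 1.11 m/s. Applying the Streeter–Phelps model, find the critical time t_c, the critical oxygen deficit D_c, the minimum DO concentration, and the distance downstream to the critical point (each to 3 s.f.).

With k_2/k_d = 3.065 and 1 − D₀(k_2−k_d)/(k_d L₀) = 0.8291,
t_c = ln(3.065 × 0.8291) / (1.18 − 0.385) = ln(2.541) / 0.7950 = 0.9326/0.7950 = 1.173 d.
L(t_c) = L₀ e^(−k_d t_c) = 43.5 × 0.6366 = 27.69 mg/L, and at the critical point k_2 D_c = k_d L, so D_c = (0.385/1.18) × 27.69 = 9.035 mg/L.
Minimum DO = C_s − D_c = 11.4 − 9.035 = 2.365 mg/L.
x_c = v t_c = 1.11 m/s × 1.173 d × 86400 s/d = 112500 m ≈ 113 km.

t_c ≈ 1.17 d; D_c ≈ 9.03 mg/L; min DO ≈ 2.37 mg/L; x_c ≈ 113 km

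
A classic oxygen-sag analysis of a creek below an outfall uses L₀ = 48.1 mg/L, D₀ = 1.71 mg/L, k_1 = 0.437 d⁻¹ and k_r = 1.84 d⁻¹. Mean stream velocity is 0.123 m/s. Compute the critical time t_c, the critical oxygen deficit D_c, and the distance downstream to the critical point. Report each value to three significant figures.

t_c = [1/(k_r−k_1)] ln[(k_r/k_1)(1 − D₀(k_r−k_1)/(k_1 L₀))]
= [1/(1.84−0.437)] ln[(1.84/0.437)(1 − 1.71×1.403/(0.437×48.1))]
= (1/1.403) ln[4.211 × 0.8859] = 0.7128 × ln(3.730) = 0.7128 × 1.316 = 0.9383 d.
L(t_c) = L₀ e^(−k_1 t_c) = 48.1 × 0.6636 = 31.92 mg/L, and at the critical point k_r D_c = k_1 L, so D_c = (0.437/1.84) × 31.92 = 7.581 mg/L.
x_c = v t_c = 0.123 m/s × 0.9383 d × 86400 s/d = 9971 m ≈ 9.97 km.

t_c ≈ 0.938 d; D_c ≈ 7.58 mg/L; x_c ≈ 9.97 km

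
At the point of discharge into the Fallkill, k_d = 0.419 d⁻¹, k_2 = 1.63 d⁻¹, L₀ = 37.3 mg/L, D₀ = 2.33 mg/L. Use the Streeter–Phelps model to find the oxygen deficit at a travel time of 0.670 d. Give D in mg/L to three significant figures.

D ≈ 6.20 mg/L

k_d L₀/(k_2−k_d) = 0.419×37.3/(1.63−0.419) = 15.63/1.211 = 12.91 mg/L.
e^(−k_d t) = e^(−0.419×0.6700) = 0.7552; e^(−k_2 t) = e^(−1.63×0.6700) = 0.3355.
D = 12.91 × (0.7552 − 0.3355) + 2.33 × 0.3355 = 5.417 + 0.7817 = 6.198 mg/L.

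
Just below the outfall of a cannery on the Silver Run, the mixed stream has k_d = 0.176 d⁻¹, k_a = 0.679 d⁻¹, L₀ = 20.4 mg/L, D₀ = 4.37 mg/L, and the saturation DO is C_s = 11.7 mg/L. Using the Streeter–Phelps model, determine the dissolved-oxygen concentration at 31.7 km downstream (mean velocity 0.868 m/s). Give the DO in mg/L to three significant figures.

DO ≈ 7.15 mg/L

Travel time t = x/v = 31.7 km / (0.868 m/s) = 31700 m / 0.868 m/s = 36520 s = 0.4227 d.
k_d L₀/(k_a−k_d) = 0.176×20.4/(0.679−0.176) = 3.590/0.5030 = 7.138 mg/L.
e^(−k_d t) = e^(−0.176×0.4227) = 0.9283; e^(−k_a t) = e^(−0.679×0.4227) = 0.7505.
D = 7.138 × (0.9283 − 0.7505) + 4.37 × 0.7505 = 1.269 + 3.280 = 4.549 mg/L.
DO = C_s − D = 11.7 − 4.549 = 7.151 mg/L.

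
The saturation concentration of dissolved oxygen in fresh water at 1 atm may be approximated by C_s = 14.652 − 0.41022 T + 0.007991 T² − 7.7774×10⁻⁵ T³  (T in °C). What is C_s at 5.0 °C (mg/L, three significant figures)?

C_s ≈ 12.8 mg/L

C_s = 14.652 − 0.41022×5.0 + 0.007991×5.0² − 7.7774×10⁻⁵×5.0³ = 12.79 mg/L.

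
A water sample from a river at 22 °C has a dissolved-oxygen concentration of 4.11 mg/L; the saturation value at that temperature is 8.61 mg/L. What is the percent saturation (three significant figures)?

% saturation = C/C_s × 100 = 4.11/8.61 × 100 = 47.7 %.

47.7 % saturation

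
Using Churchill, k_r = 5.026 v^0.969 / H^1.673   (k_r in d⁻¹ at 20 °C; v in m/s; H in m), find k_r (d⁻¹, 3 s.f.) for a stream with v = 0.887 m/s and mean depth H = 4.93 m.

k_r ≈ 0.310 d⁻¹

k_r = 5.026 × 0.887^0.969 / 4.93^1.673 = 5.026 × 0.8903 / 14.43 = 0.3102 d⁻¹.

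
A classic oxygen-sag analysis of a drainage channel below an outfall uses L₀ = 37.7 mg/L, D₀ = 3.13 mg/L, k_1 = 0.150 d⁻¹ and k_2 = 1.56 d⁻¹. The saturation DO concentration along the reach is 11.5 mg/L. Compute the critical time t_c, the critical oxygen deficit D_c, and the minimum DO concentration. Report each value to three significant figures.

With k_2/k_1 = 10.40 and 1 − D₀(k_2−k_1)/(k_1 L₀) = 0.2196,
t_c = ln(10.40 × 0.2196) / (1.56 − 0.150) = ln(2.284) / 1.410 = 0.8257/1.410 = 0.5856 d.
L(t_c) = L₀ e^(−k_1 t_c) = 37.7 × 0.9159 = 34.53 mg/L, and at the critical point k_2 D_c = k_1 L, so D_c = (0.150/1.56) × 34.53 = 3.320 mg/L.
Minimum DO = C_s − D_c = 11.5 − 3.320 = 8.180 mg/L.

t_c ≈ 0.586 d; D_c ≈ 3.32 mg/L; min DO ≈ 8.18 mg/L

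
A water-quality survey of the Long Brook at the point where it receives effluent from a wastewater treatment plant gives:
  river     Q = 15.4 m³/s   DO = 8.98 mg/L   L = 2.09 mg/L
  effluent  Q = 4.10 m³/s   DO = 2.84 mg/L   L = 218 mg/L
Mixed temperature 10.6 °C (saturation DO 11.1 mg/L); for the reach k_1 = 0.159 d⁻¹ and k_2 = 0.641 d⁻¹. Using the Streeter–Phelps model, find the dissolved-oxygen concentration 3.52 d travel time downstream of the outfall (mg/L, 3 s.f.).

DO ≈ 3.43 mg/L

Mixed DO = (15.4×8.98 + 4.10×2.84)/(15.4+4.10) = 149.9/19.50 = 7.689 mg/L.
Mixed L₀ = (15.4×2.09 + 4.10×218)/(19.50) = 926.0/19.50 = 47.49 mg/L.
Initial deficit D₀ = C_s − DO₀ = 11.1 − 7.689 = 3.411 mg/L.
D(3.52) = [0.159×47.49/(0.641−0.159)](e^(−0.159×3.52) − e^(−0.641×3.52)) + 3.411 e^(−0.641×3.52)
= 15.66 × (0.5714 − 0.1047) + 3.411 × 0.1047 = 7.667 mg/L.
DO = 11.1 − 7.667 = 3.433 mg/L.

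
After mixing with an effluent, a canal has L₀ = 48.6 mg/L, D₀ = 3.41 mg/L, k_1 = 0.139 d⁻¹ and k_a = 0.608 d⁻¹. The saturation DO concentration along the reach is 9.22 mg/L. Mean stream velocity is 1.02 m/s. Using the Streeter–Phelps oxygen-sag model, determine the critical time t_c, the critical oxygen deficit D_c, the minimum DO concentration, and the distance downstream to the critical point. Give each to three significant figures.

With k_a/k_1 = 4.374 and 1 − D₀(k_a−k_1)/(k_1 L₀) = 0.7633,
t_c = ln(4.374 × 0.7633) / (0.608 − 0.139) = ln(3.339) / 0.4690 = 1.206/0.4690 = 2.570 d.
L(t_c) = L₀ e^(−k_1 t_c) = 48.6 × 0.6996 = 34.00 mg/L, and at the critical point k_a D_c = k_1 L, so D_c = (0.139/0.608) × 34.00 = 7.773 mg/L.
Minimum DO = C_s − D_c = 9.22 − 7.773 = 1.447 mg/L.
x_c = v t_c = 1.02 m/s × 2.570 d × 86400 s/d = 226500 m ≈ 227 km.

t_c ≈ 2.57 d; D_c ≈ 7.77 mg/L; min DO ≈ 1.45 mg/L; x_c ≈ 227 km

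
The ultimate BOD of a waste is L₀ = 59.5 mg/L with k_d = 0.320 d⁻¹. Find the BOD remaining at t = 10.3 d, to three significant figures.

L_t = L₀ e^(−k_d t) = 59.5 × e^(−0.320×10.3) = 59.5 × 0.03703 = 2.203 mg/L.

L ≈ 2.20 mg/L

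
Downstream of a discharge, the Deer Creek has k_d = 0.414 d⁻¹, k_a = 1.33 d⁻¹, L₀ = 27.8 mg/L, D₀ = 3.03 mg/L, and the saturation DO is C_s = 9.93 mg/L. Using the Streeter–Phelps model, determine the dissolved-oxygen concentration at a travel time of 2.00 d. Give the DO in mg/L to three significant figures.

k_d L₀/(k_a−k_d) = 0.414×27.8/(1.33−0.414) = 11.51/0.9160 = 12.56 mg/L.
e^(−k_d t) = e^(−0.414×2.000) = 0.4369; e^(−k_a t) = e^(−1.33×2.000) = 0.06995.
D = 12.56 × (0.4369 − 0.06995) + 3.03 × 0.06995 = 4.611 + 0.2119 = 4.823 mg/L.
DO = C_s − D = 9.93 − 4.823 = 5.107 mg/L.

DO ≈ 5.11 mg/L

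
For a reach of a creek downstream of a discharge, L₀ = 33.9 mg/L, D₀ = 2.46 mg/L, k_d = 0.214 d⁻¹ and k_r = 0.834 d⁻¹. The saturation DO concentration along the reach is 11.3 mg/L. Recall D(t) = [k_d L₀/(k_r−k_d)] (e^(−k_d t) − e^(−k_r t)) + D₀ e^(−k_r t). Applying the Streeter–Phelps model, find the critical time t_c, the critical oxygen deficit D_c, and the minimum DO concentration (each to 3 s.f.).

t_c ≈ 1.81 d; D_c ≈ 5.90 mg/L; min DO ≈ 5.40 mg/L

t_c = [1/(k_r−k_d)] ln[(k_r/k_d)(1 − D₀(k_r−k_d)/(k_d L₀))]
= [1/(0.834−0.214)] ln[(0.834/0.214)(1 − 2.46×0.6200/(0.214×33.9))]
= (1/0.6200) ln[3.897 × 0.7898] = 1.613 × ln(3.078) = 1.613 × 1.124 = 1.813 d.
D_c = (k_d/k_r) L₀ e^(−k_d t_c) = (0.214/0.834) × 33.9 × e^(−0.214×1.813) = 0.2566 × 33.9 × 0.6784 = 5.901 mg/L.
Minimum DO = C_s − D_c = 11.3 − 5.901 = 5.399 mg/L.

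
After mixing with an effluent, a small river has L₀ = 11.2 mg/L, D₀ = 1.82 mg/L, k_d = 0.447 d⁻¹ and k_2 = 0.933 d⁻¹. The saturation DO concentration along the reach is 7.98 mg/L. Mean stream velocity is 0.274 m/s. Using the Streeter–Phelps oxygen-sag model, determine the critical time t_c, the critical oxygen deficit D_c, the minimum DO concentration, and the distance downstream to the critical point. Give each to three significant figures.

With k_2/k_d = 2.087 and 1 − D₀(k_2−k_d)/(k_d L₀) = 0.8233,
t_c = ln(2.087 × 0.8233) / (0.933 − 0.447) = ln(1.718) / 0.4860 = 0.5414/0.4860 = 1.114 d.
D_c = (k_d/k_2) L₀ e^(−k_d t_c) = (0.447/0.933) × 11.2 × e^(−0.447×1.114) = 0.4791 × 11.2 × 0.6078 = 3.261 mg/L.
Minimum DO = C_s − D_c = 7.98 − 3.261 = 4.719 mg/L.
x_c = v t_c = 0.274 m/s × 1.114 d × 86400 s/d = 26370 m ≈ 26.4 km.

t_c ≈ 1.11 d; D_c ≈ 3.26 mg/L; min DO ≈ 4.72 mg/L; x_c ≈ 26.4 km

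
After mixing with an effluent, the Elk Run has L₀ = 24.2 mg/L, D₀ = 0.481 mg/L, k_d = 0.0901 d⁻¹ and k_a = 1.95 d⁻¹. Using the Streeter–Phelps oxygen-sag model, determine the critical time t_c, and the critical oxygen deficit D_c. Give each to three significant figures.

At the critical point dD/dt = 0, so k_d L₀ e^(−k_d t) = k_a D. Substituting D(t) from the Streeter–Phelps equation and solving for t gives
t_c = ln[(k_a/k_d)(1 − D₀(k_a−k_d)/(k_d L₀))] / (k_a−k_d).
Here k_a−k_d = 1.860 d⁻¹ and 1 − D₀(k_a−k_d)/(k_d L₀) = 1 − 0.481×1.860/(0.0901×24.2) = 0.5897, so
t_c = ln(21.64 × 0.5897) / 1.860 = 2.547 / 1.860 = 1.369 d.
D_c = (k_d/k_a) L₀ e^(−k_d t_c) = (0.0901/1.95) × 24.2 × e^(−0.0901×1.369) = 0.04621 × 24.2 × 0.8839 = 0.9884 mg/L.

t_c ≈ 1.37 d; D_c ≈ 0.988 mg/L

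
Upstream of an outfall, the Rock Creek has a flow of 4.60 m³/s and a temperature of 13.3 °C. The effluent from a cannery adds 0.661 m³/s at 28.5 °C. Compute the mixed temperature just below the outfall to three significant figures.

Flow-weighted mixing: C = (Q_r C_r + Q_w C_w)/(Q_r + Q_w)
= (4.60×13.3 + 0.661×28.5)/(4.60 + 0.661) = 80.02/5.261 = 15.21 °C.

15.2 °C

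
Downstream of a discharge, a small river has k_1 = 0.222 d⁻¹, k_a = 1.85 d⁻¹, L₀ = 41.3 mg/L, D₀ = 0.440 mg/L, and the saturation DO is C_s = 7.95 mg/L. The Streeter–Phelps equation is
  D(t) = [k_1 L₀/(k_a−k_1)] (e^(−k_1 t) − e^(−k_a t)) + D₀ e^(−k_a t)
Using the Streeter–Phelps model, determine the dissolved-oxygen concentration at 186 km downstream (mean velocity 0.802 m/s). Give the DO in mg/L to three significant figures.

DO ≈ 4.88 mg/L

Travel time t = x/v = 186 km / (0.802 m/s) = 186000 m / 0.802 m/s = 231900 s = 2.684 d.
k_1 L₀/(k_a−k_1) = 0.222×41.3/(1.85−0.222) = 9.169/1.628 = 5.632 mg/L.
e^(−k_1 t) = e^(−0.222×2.684) = 0.5511; e^(−k_a t) = e^(−1.85×2.684) = 0.006972.
D = 5.632 × (0.5511 − 0.006972) + 0.440 × 0.006972 = 3.064 + 0.003068 = 3.067 mg/L.
DO = C_s − D = 7.95 − 3.067 = 4.883 mg/L.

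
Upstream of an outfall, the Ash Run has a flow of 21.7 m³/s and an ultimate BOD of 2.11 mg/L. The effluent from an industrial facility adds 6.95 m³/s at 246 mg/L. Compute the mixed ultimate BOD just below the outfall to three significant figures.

Flow-weighted mixing: C = (Q_r C_r + Q_w C_w)/(Q_r + Q_w)
= (21.7×2.11 + 6.95×246)/(21.7 + 6.95) = 1755/28.65 = 61.27 mg/L.

61.3 mg/L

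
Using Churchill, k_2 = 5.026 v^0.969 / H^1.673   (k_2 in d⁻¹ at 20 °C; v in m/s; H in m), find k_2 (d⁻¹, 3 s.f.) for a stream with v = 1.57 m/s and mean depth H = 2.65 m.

k_2 ≈ 1.52 d⁻¹

k_2 = 5.026 × 1.57^0.969 / 2.65^1.673 = 5.026 × 1.548 / 5.106 = 1.524 d⁻¹.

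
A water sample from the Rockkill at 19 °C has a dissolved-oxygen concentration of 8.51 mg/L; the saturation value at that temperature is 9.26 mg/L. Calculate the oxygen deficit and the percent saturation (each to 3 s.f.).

D = C_s − C = 9.26 − 8.51 = 0.750 mg/L.
% saturation = 8.51/9.26 × 100 = 91.9 %.

D ≈ 0.750 mg/L; 91.9 % saturation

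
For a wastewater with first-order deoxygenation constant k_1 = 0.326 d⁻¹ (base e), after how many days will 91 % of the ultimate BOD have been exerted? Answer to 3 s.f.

t ≈ 7.39 d

y/L₀ = 1 − e^(−k_1 t) = 0.91 ⇒ e^(−k_1 t) = 0.0900
t = −ln(0.0900) / 0.326 = 2.408 / 0.326 = 7.386 d.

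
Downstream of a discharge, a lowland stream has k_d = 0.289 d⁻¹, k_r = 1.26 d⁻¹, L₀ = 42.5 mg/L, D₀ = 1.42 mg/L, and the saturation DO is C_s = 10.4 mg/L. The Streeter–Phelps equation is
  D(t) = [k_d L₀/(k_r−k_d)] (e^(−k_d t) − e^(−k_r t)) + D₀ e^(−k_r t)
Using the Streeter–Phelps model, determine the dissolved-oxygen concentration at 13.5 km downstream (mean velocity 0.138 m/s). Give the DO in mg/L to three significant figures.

DO ≈ 3.98 mg/L

Travel time t = x/v = 13.5 km / (0.138 m/s) = 13500 m / 0.138 m/s = 97830 s = 1.132 d.
k_d L₀/(k_r−k_d) = 0.289×42.5/(1.26−0.289) = 12.28/0.9710 = 12.65 mg/L.
e^(−k_d t) = e^(−0.289×1.132) = 0.7209; e^(−k_r t) = e^(−1.26×1.132) = 0.2401.
D = 12.65 × (0.7209 − 0.2401) + 1.42 × 0.2401 = 6.082 + 0.3410 = 6.423 mg/L.
DO = C_s − D = 10.4 − 6.423 = 3.977 mg/L.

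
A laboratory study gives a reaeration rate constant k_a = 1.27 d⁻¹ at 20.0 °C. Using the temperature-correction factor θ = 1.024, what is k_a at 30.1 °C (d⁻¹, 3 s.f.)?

k_a(T₂) = k_a(T₁) · θ^(T₂−T₁) = 1.27 × 1.024^(30.1−20.0)
= 1.27 × 1.024^10.1 = 1.27 × 1.271 = 1.614 d⁻¹.

k_a ≈ 1.61 d⁻¹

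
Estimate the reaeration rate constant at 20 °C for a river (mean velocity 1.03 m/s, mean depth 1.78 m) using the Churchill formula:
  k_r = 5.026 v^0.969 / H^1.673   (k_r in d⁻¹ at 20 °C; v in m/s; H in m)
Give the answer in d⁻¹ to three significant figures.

k_r ≈ 1.97 d⁻¹

k_r = 5.026 × 1.03^0.969 / 1.78^1.673 = 5.026 × 1.029 / 2.624 = 1.971 d⁻¹.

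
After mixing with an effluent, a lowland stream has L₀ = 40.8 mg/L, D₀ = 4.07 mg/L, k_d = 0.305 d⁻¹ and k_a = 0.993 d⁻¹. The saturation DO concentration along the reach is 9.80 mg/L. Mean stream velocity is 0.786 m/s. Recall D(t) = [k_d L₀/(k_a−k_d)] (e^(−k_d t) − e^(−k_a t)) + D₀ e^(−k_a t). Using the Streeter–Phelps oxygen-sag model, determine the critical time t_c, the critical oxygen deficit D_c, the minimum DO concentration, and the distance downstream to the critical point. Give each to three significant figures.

t_c ≈ 1.35 d; D_c ≈ 8.31 mg/L; min DO ≈ 1.49 mg/L; x_c ≈ 91.4 km

At the critical point dD/dt = 0, so k_d L₀ e^(−k_d t) = k_a D. Substituting D(t) from the Streeter–Phelps equation and solving for t gives
t_c = ln[(k_a/k_d)(1 − D₀(k_a−k_d)/(k_d L₀))] / (k_a−k_d).
Here k_a−k_d = 0.6880 d⁻¹ and 1 − D₀(k_a−k_d)/(k_d L₀) = 1 − 4.07×0.6880/(0.305×40.8) = 0.7750, so
t_c = ln(3.256 × 0.7750) / 0.6880 = 0.9255 / 0.6880 = 1.345 d.
D_c = (k_d/k_a) L₀ e^(−k_d t_c) = (0.305/0.993) × 40.8 × e^(−0.305×1.345) = 0.3072 × 40.8 × 0.6635 = 8.314 mg/L.
Minimum DO = C_s − D_c = 9.80 − 8.314 = 1.486 mg/L.
x_c = v t_c = 0.786 m/s × 1.345 d × 86400 s/d = 91350 m ≈ 91.4 km.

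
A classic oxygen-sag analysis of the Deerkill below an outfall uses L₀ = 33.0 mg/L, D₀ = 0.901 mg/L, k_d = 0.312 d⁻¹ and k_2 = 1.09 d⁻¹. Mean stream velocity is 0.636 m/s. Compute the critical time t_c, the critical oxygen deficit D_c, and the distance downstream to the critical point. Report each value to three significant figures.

t_c ≈ 1.52 d; D_c ≈ 5.88 mg/L; x_c ≈ 83.4 km

With k_2/k_d = 3.494 and 1 − D₀(k_2−k_d)/(k_d L₀) = 0.9319,
t_c = ln(3.494 × 0.9319) / (1.09 − 0.312) = ln(3.256) / 0.7780 = 1.180/0.7780 = 1.517 d.
L(t_c) = L₀ e^(−k_d t_c) = 33.0 × 0.6229 = 20.56 mg/L, and at the critical point k_2 D_c = k_d L, so D_c = (0.312/1.09) × 20.56 = 5.884 mg/L.
x_c = v t_c = 0.636 m/s × 1.517 d × 86400 s/d = 83370 m ≈ 83.4 km.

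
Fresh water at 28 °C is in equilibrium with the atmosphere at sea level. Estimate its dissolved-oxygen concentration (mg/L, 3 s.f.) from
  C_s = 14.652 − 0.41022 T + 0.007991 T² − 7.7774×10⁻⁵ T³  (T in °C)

C_s = 14.652 − 0.41022×28 + 0.007991×28² − 7.7774×10⁻⁵×28³ = 7.723 mg/L.

C_s ≈ 7.72 mg/L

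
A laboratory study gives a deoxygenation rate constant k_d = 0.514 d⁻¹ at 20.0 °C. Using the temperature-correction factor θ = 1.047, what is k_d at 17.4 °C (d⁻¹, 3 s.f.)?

k_d ≈ 0.456 d⁻¹

k_d(T₂) = k_d(T₁) · θ^(T₂−T₁) = 0.514 × 1.047^(17.4−20.0)
= 0.514 × 1.047^-2.60 = 0.514 × 0.8874 = 0.4561 d⁻¹.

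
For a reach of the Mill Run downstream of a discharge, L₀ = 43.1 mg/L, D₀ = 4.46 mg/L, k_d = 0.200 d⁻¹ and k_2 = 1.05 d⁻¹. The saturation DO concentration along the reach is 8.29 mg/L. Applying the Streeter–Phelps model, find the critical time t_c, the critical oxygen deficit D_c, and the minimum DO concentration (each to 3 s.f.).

With k_2/k_d = 5.250 and 1 − D₀(k_2−k_d)/(k_d L₀) = 0.5602,
t_c = ln(5.250 × 0.5602) / (1.05 − 0.200) = ln(2.941) / 0.8500 = 1.079/0.8500 = 1.269 d.
L(t_c) = L₀ e^(−k_d t_c) = 43.1 × 0.7758 = 33.44 mg/L, and at the critical point k_2 D_c = k_d L, so D_c = (0.200/1.05) × 33.44 = 6.369 mg/L.
Minimum DO = C_s − D_c = 8.29 − 6.369 = 1.921 mg/L.

t_c ≈ 1.27 d; D_c ≈ 6.37 mg/L; min DO ≈ 1.92 mg/L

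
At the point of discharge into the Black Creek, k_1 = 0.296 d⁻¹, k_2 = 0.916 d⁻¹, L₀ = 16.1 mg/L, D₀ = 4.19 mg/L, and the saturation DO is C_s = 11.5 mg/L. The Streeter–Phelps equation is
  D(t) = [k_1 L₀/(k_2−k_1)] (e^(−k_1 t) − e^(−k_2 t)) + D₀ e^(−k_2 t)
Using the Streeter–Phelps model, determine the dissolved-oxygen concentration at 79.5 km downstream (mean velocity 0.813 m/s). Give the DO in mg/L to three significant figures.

Travel time t = x/v = 79.5 km / (0.813 m/s) = 79500 m / 0.813 m/s = 97790 s = 1.132 d.
k_1 L₀/(k_2−k_1) = 0.296×16.1/(0.916−0.296) = 4.766/0.6200 = 7.686 mg/L.
e^(−k_1 t) = e^(−0.296×1.132) = 0.7153; e^(−k_2 t) = e^(−0.916×1.132) = 0.3546.
D = 7.686 × (0.7153 − 0.3546) + 4.19 × 0.3546 = 2.773 + 1.486 = 4.258 mg/L.
DO = C_s − D = 11.5 − 4.258 = 7.242 mg/L.

DO ≈ 7.24 mg/L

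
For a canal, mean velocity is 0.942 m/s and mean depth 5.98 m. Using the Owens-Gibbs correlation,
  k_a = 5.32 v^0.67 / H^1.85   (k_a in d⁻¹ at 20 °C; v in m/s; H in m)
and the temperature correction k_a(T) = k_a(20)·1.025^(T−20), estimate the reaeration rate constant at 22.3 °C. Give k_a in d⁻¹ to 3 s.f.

k_a(20) = 5.32 × 0.942^0.67 / 5.98^1.85 = 5.32 × 0.9608 / 27.35 = 0.1869 d⁻¹.
k_a(22.3) = 0.1869 × 1.025^(22.3−20) = 0.1869 × 1.058 = 0.1978 d⁻¹.

k_a ≈ 0.198 d⁻¹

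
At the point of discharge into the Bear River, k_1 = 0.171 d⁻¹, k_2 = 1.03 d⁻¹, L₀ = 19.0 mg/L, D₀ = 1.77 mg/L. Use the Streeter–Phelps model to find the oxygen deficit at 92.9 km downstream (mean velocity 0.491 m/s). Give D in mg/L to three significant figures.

Travel time t = x/v = 92.9 km / (0.491 m/s) = 92900 m / 0.491 m/s = 189200 s = 2.190 d.
k_1 L₀/(k_2−k_1) = 0.171×19.0/(1.03−0.171) = 3.249/0.8590 = 3.782 mg/L.
e^(−k_1 t) = e^(−0.171×2.190) = 0.6877; e^(−k_2 t) = e^(−1.03×2.190) = 0.1048.
D = 3.782 × (0.6877 − 0.1048) + 1.77 × 0.1048 = 2.204 + 0.1855 = 2.390 mg/L.

D ≈ 2.39 mg/L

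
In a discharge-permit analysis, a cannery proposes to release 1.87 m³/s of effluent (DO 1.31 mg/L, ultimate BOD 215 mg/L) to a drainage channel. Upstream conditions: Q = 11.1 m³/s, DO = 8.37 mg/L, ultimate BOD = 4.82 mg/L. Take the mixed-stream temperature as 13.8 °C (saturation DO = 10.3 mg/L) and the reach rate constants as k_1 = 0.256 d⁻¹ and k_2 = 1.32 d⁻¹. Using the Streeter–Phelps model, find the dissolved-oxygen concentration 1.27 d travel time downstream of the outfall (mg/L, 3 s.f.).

Mixed DO = (11.1×8.37 + 1.87×1.31)/(11.1+1.87) = 95.36/12.97 = 7.352 mg/L.
Mixed L₀ = (11.1×4.82 + 1.87×215)/(12.97) = 455.6/12.97 = 35.12 mg/L.
Initial deficit D₀ = C_s − DO₀ = 10.3 − 7.352 = 2.948 mg/L.
D(1.27) = [0.256×35.12/(1.32−0.256)](e^(−0.256×1.27) − e^(−1.32×1.27)) + 2.948 e^(−1.32×1.27)
= 8.451 × (0.7224 − 0.1870) + 2.948 × 0.1870 = 5.076 mg/L.
DO = 10.3 − 5.076 = 5.224 mg/L.

DO ≈ 5.22 mg/L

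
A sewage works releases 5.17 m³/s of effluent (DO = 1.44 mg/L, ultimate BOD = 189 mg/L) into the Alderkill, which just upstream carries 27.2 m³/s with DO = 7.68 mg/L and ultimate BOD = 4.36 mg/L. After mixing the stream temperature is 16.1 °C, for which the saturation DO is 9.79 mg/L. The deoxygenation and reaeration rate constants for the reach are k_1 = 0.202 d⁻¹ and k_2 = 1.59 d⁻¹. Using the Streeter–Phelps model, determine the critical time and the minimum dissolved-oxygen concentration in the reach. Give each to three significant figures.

Mixed DO = (27.2×7.68 + 5.17×1.44)/(27.2+5.17) = 216.3/32.37 = 6.683 mg/L.
Mixed L₀ = (27.2×4.36 + 5.17×189)/(32.37) = 1096/32.37 = 33.85 mg/L.
Initial deficit D₀ = C_s − DO₀ = 9.79 − 6.683 = 3.107 mg/L.
t_c = (1/1.388) ln[(1.59/0.202)(1 − 3.107×1.388/(0.202×33.85))] = 0.7205 × ln(2.907) = 0.7689 d.
D_c = (0.202/1.59) × 33.85 × e^(−0.202×0.7689) = 0.1270 × 33.85 × 0.8561 = 3.682 mg/L.
Minimum DO = 9.79 − 3.682 = 6.108 mg/L.

t_c ≈ 0.769 d; minimum DO ≈ 6.11 mg/L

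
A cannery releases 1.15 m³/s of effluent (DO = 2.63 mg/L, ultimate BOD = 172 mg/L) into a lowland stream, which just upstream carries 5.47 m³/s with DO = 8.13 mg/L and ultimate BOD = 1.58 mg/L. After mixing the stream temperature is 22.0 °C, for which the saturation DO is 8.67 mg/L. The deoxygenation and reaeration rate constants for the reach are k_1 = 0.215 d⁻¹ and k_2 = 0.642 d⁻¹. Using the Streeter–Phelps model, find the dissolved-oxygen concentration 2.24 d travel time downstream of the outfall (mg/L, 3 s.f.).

Mixed DO = (5.47×8.13 + 1.15×2.63)/(5.47+1.15) = 47.50/6.620 = 7.175 mg/L.
Mixed L₀ = (5.47×1.58 + 1.15×172)/(6.620) = 206.4/6.620 = 31.18 mg/L.
Initial deficit D₀ = C_s − DO₀ = 8.67 − 7.175 = 1.495 mg/L.
D(2.24) = [0.215×31.18/(0.642−0.215)](e^(−0.215×2.24) − e^(−0.642×2.24)) + 1.495 e^(−0.642×2.24)
= 15.70 × (0.6178 − 0.2374) + 1.495 × 0.2374 = 6.328 mg/L.
DO = 8.67 − 6.328 = 2.342 mg/L.

DO ≈ 2.34 mg/L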